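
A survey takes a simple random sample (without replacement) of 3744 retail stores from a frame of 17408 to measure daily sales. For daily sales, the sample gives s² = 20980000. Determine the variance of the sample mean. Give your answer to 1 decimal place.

Under SRS without replacement, Var(ȳ) = (1 − f)·s²/n with f = n/N = 3744/17408 = 0.21507353.
Var(ȳ) = (1 − 0.21507353)·20980000/3744 = 0.78492647·5603.6325 = 4398.4395.

4398.4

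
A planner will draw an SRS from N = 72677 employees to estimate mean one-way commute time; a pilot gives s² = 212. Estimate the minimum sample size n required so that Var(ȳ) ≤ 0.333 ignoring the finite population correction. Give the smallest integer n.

637

Without fpc, n₀ = s²/D = 212/0.333 = 636.6366.
Rounding up, n = 637.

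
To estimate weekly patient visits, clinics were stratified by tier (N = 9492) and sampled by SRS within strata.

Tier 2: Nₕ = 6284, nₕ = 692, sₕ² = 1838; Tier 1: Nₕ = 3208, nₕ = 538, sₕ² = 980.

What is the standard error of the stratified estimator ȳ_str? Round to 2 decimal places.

Var(ȳ_str) = Σₕ Wₕ²(1 − fₕ)sₕ²/nₕ with Wₕ = Nₕ/N, N = 9492.
Tier 2: Wₕ = 0.66203118; term = 0.66203118²·(1 − 0.11012094)·1838/692 = 1.0359226.
Tier 1: Wₕ = 0.33796882; term = 0.33796882²·(1 − 0.16770574)·980/538 = 0.17317052.
Sum = 1.2090931.
SE = √(1.2090931) = 1.10.

1.10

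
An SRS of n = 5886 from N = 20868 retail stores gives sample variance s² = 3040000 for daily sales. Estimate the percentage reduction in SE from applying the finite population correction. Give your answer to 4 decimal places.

f = n/N = 5886/20868 = 0.28205865.
SE_no-fpc = √(s²/n) = 22.726192; SE_fpc = √((1−f)s²/n) = 19.256225.
Ratio = √(1−f) = 0.84731420. Reduction = 100·(1 − 0.84731420) = 15.2686%.

15.2686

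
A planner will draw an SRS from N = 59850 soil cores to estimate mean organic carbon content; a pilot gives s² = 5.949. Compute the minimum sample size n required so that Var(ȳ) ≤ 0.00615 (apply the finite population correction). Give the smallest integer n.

Without fpc, n₀ = s²/D = 5.949/0.00615 = 967.3171.
With fpc, (1 − n/N)·s²/n ≤ D requires n ≥ n₀/(1 + n₀/N) = 967.3171/(1 + 967.3171/59850) = 951.9316.
Rounding up, n = 952.

952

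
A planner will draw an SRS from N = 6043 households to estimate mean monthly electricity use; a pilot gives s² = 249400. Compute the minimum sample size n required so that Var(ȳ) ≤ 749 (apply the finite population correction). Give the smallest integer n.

316

Without fpc, n₀ = s²/D = 249400/749 = 332.9773.
With fpc, (1 − n/N)·s²/n ≤ D requires n ≥ n₀/(1 + n₀/N) = 332.9773/(1 + 332.9773/6043) = 315.5880.
Rounding up, n = 316.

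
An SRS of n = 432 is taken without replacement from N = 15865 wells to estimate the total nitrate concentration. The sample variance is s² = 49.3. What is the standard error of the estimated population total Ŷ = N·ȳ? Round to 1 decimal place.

Var(Ŷ) = N²·Var(ȳ) = N²·(1 − n/N)·s²/n.
f = 432/15865 = 0.02722975; Var(ȳ) = 0.97277025·49.3/432 = 0.1110129.
Var(Ŷ) = 15865² · 0.1110129 = 2.794175 × 10^7.
SE(Ŷ) = √(2.794175 × 10^7) = 5286.0.

5286.0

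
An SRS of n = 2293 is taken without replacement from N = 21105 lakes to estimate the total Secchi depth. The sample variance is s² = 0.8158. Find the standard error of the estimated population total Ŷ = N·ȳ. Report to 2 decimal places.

375.84

Var(Ŷ) = N²·Var(ȳ) = N²·(1 − n/N)·s²/n.
f = 2293/21105 = 0.10864724; Var(ȳ) = 0.89135276·0.8158/2293 = 3.1712411 × 10^-4.
Var(Ŷ) = 21105² · (3.1712411 × 10^-4) = 141253.75.
SE(Ŷ) = √(141253.75) = 375.84.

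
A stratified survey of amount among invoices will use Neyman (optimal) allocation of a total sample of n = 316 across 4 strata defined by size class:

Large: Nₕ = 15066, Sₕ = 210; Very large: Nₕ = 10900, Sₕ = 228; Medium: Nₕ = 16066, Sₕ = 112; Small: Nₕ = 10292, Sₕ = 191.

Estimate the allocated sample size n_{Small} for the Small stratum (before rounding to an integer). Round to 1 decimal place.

66.0

Neyman allocation: nₕ = n·NₕSₕ / Σⱼ NⱼSⱼ.
Σ NⱼSⱼ = 15066·210 + 10900·228 + 16066·112 + 10292·191 = 9.414224 × 10^6.
n_{Small} = 316·10292·191 / (9.414224 × 10^6) = 66.0.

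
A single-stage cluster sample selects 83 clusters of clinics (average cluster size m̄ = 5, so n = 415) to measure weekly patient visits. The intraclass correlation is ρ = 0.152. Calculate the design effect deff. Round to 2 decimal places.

1.61

deff = 1 + (5 − 1)·0.152 = 1 + 0.608 = 1.608.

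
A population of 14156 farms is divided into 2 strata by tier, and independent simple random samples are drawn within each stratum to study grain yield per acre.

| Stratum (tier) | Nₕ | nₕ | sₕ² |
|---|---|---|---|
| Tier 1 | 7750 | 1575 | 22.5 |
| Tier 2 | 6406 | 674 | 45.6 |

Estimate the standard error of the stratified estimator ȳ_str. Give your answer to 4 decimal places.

0.1257

Var(ȳ_str) = Σₕ Wₕ²(1 − fₕ)sₕ²/nₕ with Wₕ = Nₕ/N, N = 14156.
Tier 1: Wₕ = 0.54747104; term = 0.54747104²·(1 − 0.20322581)·22.5/1575 = 0.0034116111.
Tier 2: Wₕ = 0.45252896; term = 0.45252896²·(1 − 0.10521386)·45.6/674 = 0.01239701.
Sum = 0.015808621.
SE = √(0.015808621) = 0.1257.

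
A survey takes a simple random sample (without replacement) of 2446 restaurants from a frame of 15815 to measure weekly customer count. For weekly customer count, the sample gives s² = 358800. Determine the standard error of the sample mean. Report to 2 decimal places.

Under SRS without replacement, Var(ȳ) = (1 − f)·s²/n with f = n/N = 2446/15815 = 0.15466329.
Var(ȳ) = (1 − 0.15466329)·358800/2446 = 0.84533671·146.68847 = 124.00115.
SE(ȳ) = √(124.00115) = 11.14.

11.14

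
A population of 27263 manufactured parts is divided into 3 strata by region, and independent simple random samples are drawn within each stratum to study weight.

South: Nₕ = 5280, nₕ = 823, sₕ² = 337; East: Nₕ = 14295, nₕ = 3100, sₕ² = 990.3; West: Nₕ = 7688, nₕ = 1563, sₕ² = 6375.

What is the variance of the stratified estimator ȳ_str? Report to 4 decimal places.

Var(ȳ_str) = Σₕ Wₕ²(1 − fₕ)sₕ²/nₕ with Wₕ = Nₕ/N, N = 27263.
South: Wₕ = 0.19366908; term = 0.19366908²·(1 − 0.15587121)·337/823 = 0.012964606.
East: Wₕ = 0.52433701; term = 0.52433701²·(1 − 0.21685904)·990.3/3100 = 0.068780615.
West: Wₕ = 0.28199391; term = 0.28199391²·(1 − 0.20330385)·6375/1563 = 0.25840052.
Sum = 0.34014574.

0.3401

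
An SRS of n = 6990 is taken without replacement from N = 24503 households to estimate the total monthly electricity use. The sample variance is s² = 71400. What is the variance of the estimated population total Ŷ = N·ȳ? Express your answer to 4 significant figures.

Var(Ŷ) = N²·Var(ȳ) = N²·(1 − n/N)·s²/n.
f = 6990/24503 = 0.28527119; Var(ȳ) = 0.71472881·71400/6990 = 7.3006634.
Var(Ŷ) = 24503² · 7.3006634 = 4.3832965 × 10^9.

4.383 × 10^9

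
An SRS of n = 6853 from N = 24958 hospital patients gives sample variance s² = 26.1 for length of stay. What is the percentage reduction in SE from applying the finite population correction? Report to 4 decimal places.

14.8285

f = n/N = 6853/24958 = 0.27458130.
SE_no-fpc = √(s²/n) = 0.061713459; SE_fpc = √((1−f)s²/n) = 0.052562288.
Ratio = √(1−f) = 0.85171515. Reduction = 100·(1 − 0.85171515) = 14.8285%.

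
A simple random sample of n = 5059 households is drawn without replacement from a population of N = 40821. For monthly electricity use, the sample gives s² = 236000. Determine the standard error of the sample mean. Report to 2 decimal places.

Under SRS without replacement, Var(ȳ) = (1 − f)·s²/n with f = n/N = 5059/40821 = 0.12393131.
Var(ȳ) = (1 − 0.12393131)·236000/5059 = 0.87606869·46.649535 = 40.868197.
SE(ȳ) = √(40.868197) = 6.39.

6.39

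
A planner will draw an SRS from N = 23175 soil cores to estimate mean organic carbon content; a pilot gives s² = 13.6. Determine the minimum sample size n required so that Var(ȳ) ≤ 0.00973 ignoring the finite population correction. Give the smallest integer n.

Without fpc, n₀ = s²/D = 13.6/0.00973 = 1397.7390.
Rounding up, n = 1398.

1398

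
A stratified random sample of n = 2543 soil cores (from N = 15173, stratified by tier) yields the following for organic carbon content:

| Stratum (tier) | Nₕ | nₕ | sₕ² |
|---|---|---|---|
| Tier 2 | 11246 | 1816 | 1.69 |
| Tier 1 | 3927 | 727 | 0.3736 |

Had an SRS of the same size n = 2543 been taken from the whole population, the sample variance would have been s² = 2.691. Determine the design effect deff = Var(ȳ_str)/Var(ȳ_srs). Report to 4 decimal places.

0.5185

Var(ȳ_str) = Σ Wₕ²(1−fₕ)sₕ²/nₕ with Wₕ = Nₕ/15173:
  Tier 2: (11246/15173)²·(1−1816/11246)·1.69/1816 = 4.2868444 × 10^-4
  Tier 1: (3927/15173)²·(1−727/3927)·0.3736/727 = 2.8050488 × 10^-5
  → Var(ȳ_str) = 4.5673493 × 10^-4.
Var(ȳ_srs) = (1 − 2543/15173)·2.691/2543 = 8.8084447 × 10^-4.
deff = (4.5673493 × 10^-4) / (8.8084447 × 10^-4) = 0.5185.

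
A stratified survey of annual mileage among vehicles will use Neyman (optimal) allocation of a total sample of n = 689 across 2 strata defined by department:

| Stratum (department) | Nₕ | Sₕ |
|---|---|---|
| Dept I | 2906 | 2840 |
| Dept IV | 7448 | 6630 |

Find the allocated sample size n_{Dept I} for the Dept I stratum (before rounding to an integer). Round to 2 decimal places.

Neyman allocation: nₕ = n·NₕSₕ / Σⱼ NⱼSⱼ.
Σ NⱼSⱼ = 2906·2840 + 7448·6630 = 5.763328 × 10^7.
n_{Dept I} = 689·2906·2840 / (5.763328 × 10^7) = 98.66.

98.66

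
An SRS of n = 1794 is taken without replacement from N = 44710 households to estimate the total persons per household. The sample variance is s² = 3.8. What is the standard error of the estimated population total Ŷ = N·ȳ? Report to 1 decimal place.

2016.0

Var(Ŷ) = N²·Var(ȳ) = N²·(1 − n/N)·s²/n.
f = 1794/44710 = 0.04012525; Var(ȳ) = 0.95987475·3.8/1794 = 0.0020331795.
Var(Ŷ) = 44710² · 0.0020331795 = 4.0642935 × 10^6.
SE(Ŷ) = √(4.0642935 × 10^6) = 2016.0.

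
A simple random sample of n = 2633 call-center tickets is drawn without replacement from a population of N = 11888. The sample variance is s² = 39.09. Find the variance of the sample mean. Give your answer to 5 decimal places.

0.01156

Under SRS without replacement, Var(ȳ) = (1 − f)·s²/n with f = n/N = 2633/11888 = 0.22148385.
Var(ȳ) = (1 − 0.22148385)·39.09/2633 = 0.77851615·0.014846183 = 0.011557993.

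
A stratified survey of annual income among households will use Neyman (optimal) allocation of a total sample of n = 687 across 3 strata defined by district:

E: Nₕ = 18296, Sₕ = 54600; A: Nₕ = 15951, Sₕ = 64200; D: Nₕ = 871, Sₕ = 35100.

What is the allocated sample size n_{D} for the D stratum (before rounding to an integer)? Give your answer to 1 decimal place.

Neyman allocation: nₕ = n·NₕSₕ / Σⱼ NⱼSⱼ.
Σ NⱼSⱼ = 18296·54600 + 15951·64200 + 871·35100 = 2.0535879 × 10^9.
n_{D} = 687·871·35100 / (2.0535879 × 10^9) = 10.2.

10.2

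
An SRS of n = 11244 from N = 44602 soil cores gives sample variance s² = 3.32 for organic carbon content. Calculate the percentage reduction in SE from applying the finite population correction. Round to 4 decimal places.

13.5186

f = n/N = 11244/44602 = 0.25209632.
SE_no-fpc = √(s²/n) = 0.017183381; SE_fpc = √((1−f)s²/n) = 0.014860433.
Ratio = √(1−f) = 0.86481425. Reduction = 100·(1 − 0.86481425) = 13.5186%.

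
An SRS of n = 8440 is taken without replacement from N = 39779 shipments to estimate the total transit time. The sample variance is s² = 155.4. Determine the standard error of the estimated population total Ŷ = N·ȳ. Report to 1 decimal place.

Var(Ŷ) = N²·Var(ȳ) = N²·(1 − n/N)·s²/n.
f = 8440/39779 = 0.21217225; Var(ȳ) = 0.78782775·155.4/8440 = 0.014505738.
Var(Ŷ) = 39779² · 0.014505738 = 2.2953428 × 10^7.
SE(Ŷ) = √(2.2953428 × 10^7) = 4791.0.

4791.0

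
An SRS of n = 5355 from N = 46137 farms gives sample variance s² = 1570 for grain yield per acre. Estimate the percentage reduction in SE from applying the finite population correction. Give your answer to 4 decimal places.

5.9823

f = n/N = 5355/46137 = 0.11606736.
SE_no-fpc = √(s²/n) = 0.54146463; SE_fpc = √((1−f)s²/n) = 0.50907254.
Ratio = √(1−f) = 0.94017692. Reduction = 100·(1 − 0.94017692) = 5.9823%.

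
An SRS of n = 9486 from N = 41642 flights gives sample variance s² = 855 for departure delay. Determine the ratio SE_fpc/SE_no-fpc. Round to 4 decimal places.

0.8787

f = n/N = 9486/41642 = 0.22779886.
SE_no-fpc = √(s²/n) = 0.3002213; SE_fpc = √((1−f)s²/n) = 0.26381939.
Ratio = √(1−f) = 0.87874976.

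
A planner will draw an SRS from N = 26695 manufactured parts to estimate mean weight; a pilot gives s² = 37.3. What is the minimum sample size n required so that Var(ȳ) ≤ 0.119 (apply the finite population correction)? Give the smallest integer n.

310

Without fpc, n₀ = s²/D = 37.3/0.119 = 313.4454.
With fpc, (1 − n/N)·s²/n ≤ D requires n ≥ n₀/(1 + n₀/N) = 313.4454/(1 + 313.4454/26695) = 309.8077.
Rounding up, n = 310.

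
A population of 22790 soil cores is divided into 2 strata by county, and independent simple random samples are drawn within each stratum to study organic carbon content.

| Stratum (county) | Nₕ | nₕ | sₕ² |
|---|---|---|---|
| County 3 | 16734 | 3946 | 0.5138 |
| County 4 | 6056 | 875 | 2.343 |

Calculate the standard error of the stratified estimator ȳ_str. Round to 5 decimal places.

0.01468

Var(ȳ_str) = Σₕ Wₕ²(1 − fₕ)sₕ²/nₕ with Wₕ = Nₕ/N, N = 22790.
County 3: Wₕ = 0.73426942; term = 0.73426942²·(1 − 0.23580734)·0.5138/3946 = 5.3647657 × 10^-5.
County 4: Wₕ = 0.26573058; term = 0.26573058²·(1 − 0.14448481)·2.343/875 = 1.6176145 × 10^-4.
Sum = 2.1540911 × 10^-4.
SE = √(2.1540911 × 10^-4) = 0.01468.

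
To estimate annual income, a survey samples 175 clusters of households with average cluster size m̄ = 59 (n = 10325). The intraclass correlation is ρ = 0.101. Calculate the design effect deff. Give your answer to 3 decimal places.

6.858

deff = 1 + (59 − 1)·0.101 = 1 + 5.858 = 6.858.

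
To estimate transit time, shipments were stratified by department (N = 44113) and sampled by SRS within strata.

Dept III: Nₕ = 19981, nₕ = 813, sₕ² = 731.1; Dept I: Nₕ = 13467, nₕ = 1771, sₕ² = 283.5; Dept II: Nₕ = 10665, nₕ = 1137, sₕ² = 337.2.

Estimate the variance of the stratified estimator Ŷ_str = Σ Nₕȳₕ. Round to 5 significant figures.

3.9976 × 10^8

Var(Ŷ_str) = Σₕ Nₕ²(1 − fₕ)sₕ²/nₕ.
Dept III: 19981²·(1 − 813/19981)·731.1/813 = 3.4441357 × 10^8.
Dept I: 13467²·(1 − 1771/13467)·283.5/1771 = 2.5214057 × 10^7.
Dept II: 10665²·(1 − 1137/10665)·337.2/1137 = 3.0136285 × 10^7.
Sum = 3.9976391 × 10^8.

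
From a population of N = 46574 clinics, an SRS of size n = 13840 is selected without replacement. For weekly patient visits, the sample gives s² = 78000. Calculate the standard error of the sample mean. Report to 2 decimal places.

1.99

Under SRS without replacement, Var(ȳ) = (1 − f)·s²/n with f = n/N = 13840/46574 = 0.29716151.
Var(ȳ) = (1 − 0.29716151)·78000/13840 = 0.70283849·5.6358382 = 3.961084.
SE(ȳ) = √(3.961084) = 1.99.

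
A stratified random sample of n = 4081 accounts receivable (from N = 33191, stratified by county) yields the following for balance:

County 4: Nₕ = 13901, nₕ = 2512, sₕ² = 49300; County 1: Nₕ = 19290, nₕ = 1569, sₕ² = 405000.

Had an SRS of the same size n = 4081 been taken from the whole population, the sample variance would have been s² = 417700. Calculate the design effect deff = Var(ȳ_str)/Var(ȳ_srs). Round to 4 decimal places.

Var(ȳ_str) = Σ Wₕ²(1−fₕ)sₕ²/nₕ with Wₕ = Nₕ/33191:
  County 4: (13901/33191)²·(1−2512/13901)·49300/2512 = 2.820449
  County 1: (19290/33191)²·(1−1569/19290)·405000/1569 = 80.09619
  → Var(ȳ_str) = 82.916639.
Var(ȳ_srs) = (1 − 4081/33191)·417700/4081 = 89.767628.
deff = 82.916639 / 89.767628 = 0.9237.

0.9237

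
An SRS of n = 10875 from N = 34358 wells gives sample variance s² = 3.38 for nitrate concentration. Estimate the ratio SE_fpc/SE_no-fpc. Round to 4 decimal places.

0.8267

f = n/N = 10875/34358 = 0.31652017.
SE_no-fpc = √(s²/n) = 0.017629651; SE_fpc = √((1−f)s²/n) = 0.014574933.
Ratio = √(1−f) = 0.82672839.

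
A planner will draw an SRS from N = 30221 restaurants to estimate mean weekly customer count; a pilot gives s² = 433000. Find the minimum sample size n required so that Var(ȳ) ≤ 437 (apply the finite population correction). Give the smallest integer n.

960

Without fpc, n₀ = s²/D = 433000/437 = 990.8467.
With fpc, (1 − n/N)·s²/n ≤ D requires n ≥ n₀/(1 + n₀/N) = 990.8467/(1 + 990.8467/30221) = 959.3914.
Rounding up, n = 960.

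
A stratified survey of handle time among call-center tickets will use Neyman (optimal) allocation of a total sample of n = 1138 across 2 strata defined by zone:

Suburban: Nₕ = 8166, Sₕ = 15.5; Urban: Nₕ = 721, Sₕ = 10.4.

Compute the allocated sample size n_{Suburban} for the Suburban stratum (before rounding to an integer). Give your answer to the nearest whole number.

1074

Neyman allocation: nₕ = n·NₕSₕ / Σⱼ NⱼSⱼ.
Σ NⱼSⱼ = 8166·15.5 + 721·10.4 = 134071.4.
n_{Suburban} = 1138·8166·15.5 / 134071.4 = 1074.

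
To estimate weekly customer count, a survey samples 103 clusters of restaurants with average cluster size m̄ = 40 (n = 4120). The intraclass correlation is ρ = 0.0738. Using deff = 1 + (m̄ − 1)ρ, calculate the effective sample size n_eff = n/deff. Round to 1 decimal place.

1062.3

deff = 1 + (40 − 1)·0.0738 = 1 + 2.8782 = 3.8782.
n_eff = 4120 / 3.8782 = 1062.3.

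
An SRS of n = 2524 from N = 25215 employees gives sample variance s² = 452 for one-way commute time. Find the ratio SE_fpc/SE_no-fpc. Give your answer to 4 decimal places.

f = n/N = 2524/25215 = 0.10009915.
SE_no-fpc = √(s²/n) = 0.42317942; SE_fpc = √((1−f)s²/n) = 0.40144114.
Ratio = √(1−f) = 0.94863104.

0.9486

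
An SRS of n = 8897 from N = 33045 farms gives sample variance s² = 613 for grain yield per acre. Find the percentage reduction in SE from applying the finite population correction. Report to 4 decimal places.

14.5154

f = n/N = 8897/33045 = 0.26923892.
SE_no-fpc = √(s²/n) = 0.26248739; SE_fpc = √((1−f)s²/n) = 0.2243862.
Ratio = √(1−f) = 0.85484565. Reduction = 100·(1 − 0.85484565) = 14.5154%.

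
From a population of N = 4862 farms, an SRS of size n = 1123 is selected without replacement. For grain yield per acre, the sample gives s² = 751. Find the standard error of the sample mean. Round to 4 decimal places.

0.7171

Under SRS without replacement, Var(ȳ) = (1 − f)·s²/n with f = n/N = 1123/4862 = 0.23097491.
Var(ȳ) = (1 − 0.23097491)·751/1123 = 0.76902509·0.66874443 = 0.51428125.
SE(ȳ) = √(0.51428125) = 0.7171.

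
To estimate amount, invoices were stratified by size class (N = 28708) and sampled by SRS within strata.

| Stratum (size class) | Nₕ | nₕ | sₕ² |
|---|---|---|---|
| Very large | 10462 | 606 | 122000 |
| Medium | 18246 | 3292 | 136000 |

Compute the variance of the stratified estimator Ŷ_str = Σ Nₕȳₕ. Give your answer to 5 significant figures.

Var(Ŷ_str) = Σₕ Nₕ²(1 − fₕ)sₕ²/nₕ.
Very large: 10462²·(1 − 606/10462)·122000/606 = 2.0758818 × 10^10.
Medium: 18246²·(1 − 3292/18246)·136000/3292 = 1.1272082 × 10^10.
Sum = 3.20309 × 10^10.

3.2031 × 10^10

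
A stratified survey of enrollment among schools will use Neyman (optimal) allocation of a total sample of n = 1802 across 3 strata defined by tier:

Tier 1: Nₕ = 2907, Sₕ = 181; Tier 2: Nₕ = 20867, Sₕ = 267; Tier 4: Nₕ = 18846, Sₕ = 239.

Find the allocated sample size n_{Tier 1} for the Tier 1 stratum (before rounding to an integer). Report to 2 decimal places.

89.43

Neyman allocation: nₕ = n·NₕSₕ / Σⱼ NⱼSⱼ.
Σ NⱼSⱼ = 2907·181 + 20867·267 + 18846·239 = 1.060185 × 10^7.
n_{Tier 1} = 1802·2907·181 / (1.060185 × 10^7) = 89.43.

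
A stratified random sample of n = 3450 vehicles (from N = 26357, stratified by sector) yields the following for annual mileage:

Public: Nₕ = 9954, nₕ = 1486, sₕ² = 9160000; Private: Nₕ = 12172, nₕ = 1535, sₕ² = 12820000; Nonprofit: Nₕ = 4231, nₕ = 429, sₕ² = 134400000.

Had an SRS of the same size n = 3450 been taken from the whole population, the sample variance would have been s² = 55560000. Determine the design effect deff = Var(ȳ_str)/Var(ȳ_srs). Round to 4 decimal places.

0.6830

Var(ȳ_str) = Σ Wₕ²(1−fₕ)sₕ²/nₕ with Wₕ = Nₕ/26357:
  Public: (9954/26357)²·(1−1486/9954)·9160000/1486 = 747.93386
  Private: (12172/26357)²·(1−1535/12172)·12820000/1535 = 1556.5705
  Nonprofit: (4231/26357)²·(1−429/4231)·134400000/429 = 7254.4612
  → Var(ȳ_str) = 9558.9656.
Var(ȳ_srs) = (1 − 3450/26357)·55560000/3450 = 13996.369.
deff = 9558.9656 / 13996.369 = 0.6830.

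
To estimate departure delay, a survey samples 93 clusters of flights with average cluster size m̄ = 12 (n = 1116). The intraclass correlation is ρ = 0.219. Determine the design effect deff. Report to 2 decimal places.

deff = 1 + (12 − 1)·0.219 = 1 + 2.409 = 3.409.

3.41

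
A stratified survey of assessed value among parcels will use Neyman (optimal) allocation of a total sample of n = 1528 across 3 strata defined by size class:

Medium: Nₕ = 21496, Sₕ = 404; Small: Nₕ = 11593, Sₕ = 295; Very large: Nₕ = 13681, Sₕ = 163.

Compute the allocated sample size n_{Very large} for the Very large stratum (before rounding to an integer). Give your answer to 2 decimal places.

237.71

Neyman allocation: nₕ = n·NₕSₕ / Σⱼ NⱼSⱼ.
Σ NⱼSⱼ = 21496·404 + 11593·295 + 13681·163 = 1.4334322 × 10^7.
n_{Very large} = 1528·13681·163 / (1.4334322 × 10^7) = 237.71.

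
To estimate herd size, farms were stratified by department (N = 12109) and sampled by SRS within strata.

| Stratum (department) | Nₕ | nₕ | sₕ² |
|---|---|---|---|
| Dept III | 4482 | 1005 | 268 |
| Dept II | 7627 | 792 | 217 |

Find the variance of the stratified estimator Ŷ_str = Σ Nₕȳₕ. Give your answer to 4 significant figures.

Var(Ŷ_str) = Σₕ Nₕ²(1 − fₕ)sₕ²/nₕ.
Dept III: 4482²·(1 − 1005/4482)·268/1005 = 4.1557104 × 10^6.
Dept II: 7627²·(1 − 792/7627)·217/792 = 1.4283243 × 10^7.
Sum = 1.8438953 × 10^7.

1.844 × 10^7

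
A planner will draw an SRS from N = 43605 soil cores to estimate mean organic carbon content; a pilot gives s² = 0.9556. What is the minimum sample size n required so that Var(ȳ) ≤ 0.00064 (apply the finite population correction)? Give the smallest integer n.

1444

Without fpc, n₀ = s²/D = 0.9556/0.00064 = 1493.1250.
With fpc, (1 − n/N)·s²/n ≤ D requires n ≥ n₀/(1 + n₀/N) = 1493.1250/(1 + 1493.1250/43605) = 1443.6901.
Rounding up, n = 1444.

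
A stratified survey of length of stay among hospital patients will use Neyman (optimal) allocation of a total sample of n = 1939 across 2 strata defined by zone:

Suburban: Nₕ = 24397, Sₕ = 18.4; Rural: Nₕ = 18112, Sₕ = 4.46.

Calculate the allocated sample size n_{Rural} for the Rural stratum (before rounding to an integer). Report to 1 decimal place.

Neyman allocation: nₕ = n·NₕSₕ / Σⱼ NⱼSⱼ.
Σ NⱼSⱼ = 24397·18.4 + 18112·4.46 = 529684.32.
n_{Rural} = 1939·18112·4.46 / 529684.32 = 295.7.

295.7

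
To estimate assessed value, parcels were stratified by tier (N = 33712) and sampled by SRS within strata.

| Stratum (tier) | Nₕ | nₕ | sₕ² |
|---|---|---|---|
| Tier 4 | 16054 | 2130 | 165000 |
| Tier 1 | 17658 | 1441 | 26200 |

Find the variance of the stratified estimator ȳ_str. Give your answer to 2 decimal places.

Var(ȳ_str) = Σₕ Wₕ²(1 − fₕ)sₕ²/nₕ with Wₕ = Nₕ/N, N = 33712.
Tier 4: Wₕ = 0.47621025; term = 0.47621025²·(1 − 0.13267721)·165000/2130 = 15.236407.
Tier 1: Wₕ = 0.52378975; term = 0.52378975²·(1 − 0.08160607)·26200/1441 = 4.5812111.
Sum = 19.817618.

19.82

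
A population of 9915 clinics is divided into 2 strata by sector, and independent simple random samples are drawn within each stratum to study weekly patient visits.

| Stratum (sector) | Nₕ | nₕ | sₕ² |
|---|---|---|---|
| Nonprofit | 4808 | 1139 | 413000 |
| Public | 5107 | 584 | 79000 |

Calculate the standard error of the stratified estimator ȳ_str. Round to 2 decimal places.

Var(ȳ_str) = Σₕ Wₕ²(1 − fₕ)sₕ²/nₕ with Wₕ = Nₕ/N, N = 9915.
Nonprofit: Wₕ = 0.48492184; term = 0.48492184²·(1 − 0.23689684)·413000/1139 = 65.065843.
Public: Wₕ = 0.51507816; term = 0.51507816²·(1 − 0.11435285)·79000/584 = 31.78493.
Sum = 96.850773.
SE = √(96.850773) = 9.84.

9.84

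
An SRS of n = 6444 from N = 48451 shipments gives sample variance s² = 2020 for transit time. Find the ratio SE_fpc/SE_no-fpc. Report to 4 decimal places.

f = n/N = 6444/48451 = 0.13300035.
SE_no-fpc = √(s²/n) = 0.55988382; SE_fpc = √((1−f)s²/n) = 0.52132359.
Ratio = √(1−f) = 0.93112816.

0.9311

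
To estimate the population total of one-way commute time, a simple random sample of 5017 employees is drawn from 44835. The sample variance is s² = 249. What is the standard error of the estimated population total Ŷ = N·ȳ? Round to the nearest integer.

9413

Var(Ŷ) = N²·Var(ȳ) = N²·(1 − n/N)·s²/n.
f = 5017/44835 = 0.11189919; Var(ȳ) = 0.88810081·249/5017 = 0.044077557.
Var(Ŷ) = 44835² · 0.044077557 = 8.8603701 × 10^7.
SE(Ŷ) = √(8.8603701 × 10^7) = 9413.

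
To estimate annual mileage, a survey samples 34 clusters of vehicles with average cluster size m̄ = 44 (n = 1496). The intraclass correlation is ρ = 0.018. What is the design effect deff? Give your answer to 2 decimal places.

deff = 1 + (44 − 1)·0.018 = 1 + 0.774 = 1.774.

1.77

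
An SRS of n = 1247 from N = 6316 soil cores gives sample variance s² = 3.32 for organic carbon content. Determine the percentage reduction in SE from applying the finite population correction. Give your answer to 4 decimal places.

10.4140

f = n/N = 1247/6316 = 0.19743509.
SE_no-fpc = √(s²/n) = 0.05159835; SE_fpc = √((1−f)s²/n) = 0.046224891.
Ratio = √(1−f) = 0.89585987. Reduction = 100·(1 − 0.89585987) = 10.4140%.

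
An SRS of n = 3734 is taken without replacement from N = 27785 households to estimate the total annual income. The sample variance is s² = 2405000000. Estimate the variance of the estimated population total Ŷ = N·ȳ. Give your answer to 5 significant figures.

Var(Ŷ) = N²·Var(ȳ) = N²·(1 − n/N)·s²/n.
f = 3734/27785 = 0.13438906; Var(ȳ) = 0.86561094·2405000000/3734 = 557523.92.
Var(Ŷ) = 27785² · 557523.92 = 4.3041194 × 10^14.

4.3041 × 10^14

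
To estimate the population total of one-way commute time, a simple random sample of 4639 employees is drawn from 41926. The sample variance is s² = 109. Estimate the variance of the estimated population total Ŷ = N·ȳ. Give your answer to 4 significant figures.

Var(Ŷ) = N²·Var(ȳ) = N²·(1 − n/N)·s²/n.
f = 4639/41926 = 0.11064733; Var(ȳ) = 0.88935267·109/4639 = 0.020896624.
Var(Ŷ) = 41926² · 0.020896624 = 3.6731866 × 10^7.

3.673 × 10^7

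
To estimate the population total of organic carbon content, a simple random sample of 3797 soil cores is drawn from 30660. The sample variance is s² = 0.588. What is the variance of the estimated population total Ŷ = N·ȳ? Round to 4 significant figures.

127500

Var(Ŷ) = N²·Var(ȳ) = N²·(1 − n/N)·s²/n.
f = 3797/30660 = 0.12384214; Var(ȳ) = 0.87615786·0.588/3797 = 1.3568102 × 10^-4.
Var(Ŷ) = 30660² · (1.3568102 × 10^-4) = 127544.99.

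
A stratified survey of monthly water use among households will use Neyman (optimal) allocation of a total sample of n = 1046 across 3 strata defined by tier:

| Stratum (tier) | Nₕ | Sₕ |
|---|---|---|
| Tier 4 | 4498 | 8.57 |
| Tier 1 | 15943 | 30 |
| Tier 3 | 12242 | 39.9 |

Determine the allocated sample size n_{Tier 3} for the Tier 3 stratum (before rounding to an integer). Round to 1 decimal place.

508.2

Neyman allocation: nₕ = n·NₕSₕ / Σⱼ NⱼSⱼ.
Σ NⱼSⱼ = 4498·8.57 + 15943·30 + 12242·39.9 = 1.0052937 × 10^6.
n_{Tier 3} = 1046·12242·39.9 / (1.0052937 × 10^6) = 508.2.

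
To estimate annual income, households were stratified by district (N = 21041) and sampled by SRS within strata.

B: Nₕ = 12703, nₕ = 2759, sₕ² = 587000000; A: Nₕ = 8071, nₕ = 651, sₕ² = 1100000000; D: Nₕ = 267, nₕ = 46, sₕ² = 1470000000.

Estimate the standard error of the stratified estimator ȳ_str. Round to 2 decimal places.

Var(ȳ_str) = Σₕ Wₕ²(1 − fₕ)sₕ²/nₕ with Wₕ = Nₕ/N, N = 21041.
B: Wₕ = 0.60372606; term = 0.60372606²·(1 − 0.21719279)·587000000/2759 = 60704.525.
A: Wₕ = 0.38358443; term = 0.38358443²·(1 − 0.08065915)·1100000000/651 = 228565.25.
D: Wₕ = 0.01268951; term = 0.01268951²·(1 − 0.17228464)·1470000000/46 = 4259.2221.
Sum = 293529.
SE = √(293529) = 541.78.

541.78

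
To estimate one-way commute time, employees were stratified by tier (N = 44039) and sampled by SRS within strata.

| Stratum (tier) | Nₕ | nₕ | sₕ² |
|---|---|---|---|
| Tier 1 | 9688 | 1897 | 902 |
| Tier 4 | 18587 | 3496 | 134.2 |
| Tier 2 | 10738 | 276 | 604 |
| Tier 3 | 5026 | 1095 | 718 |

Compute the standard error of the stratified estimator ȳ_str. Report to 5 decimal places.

0.39686

Var(ȳ_str) = Σₕ Wₕ²(1 − fₕ)sₕ²/nₕ with Wₕ = Nₕ/N, N = 44039.
Tier 1: Wₕ = 0.21998683; term = 0.21998683²·(1 − 0.19580925)·902/1897 = 0.018505109.
Tier 4: Wₕ = 0.42205772; term = 0.42205772²·(1 − 0.18808845)·134.2/3496 = 0.0055517962.
Tier 2: Wₕ = 0.24382933; term = 0.24382933²·(1 − 0.02570311)·604/276 = 0.12676258.
Tier 3: Wₕ = 0.11412612; term = 0.11412612²·(1 − 0.21786709)·718/1095 = 0.0066797615.
Sum = 0.15749925.
SE = √(0.15749925) = 0.39686.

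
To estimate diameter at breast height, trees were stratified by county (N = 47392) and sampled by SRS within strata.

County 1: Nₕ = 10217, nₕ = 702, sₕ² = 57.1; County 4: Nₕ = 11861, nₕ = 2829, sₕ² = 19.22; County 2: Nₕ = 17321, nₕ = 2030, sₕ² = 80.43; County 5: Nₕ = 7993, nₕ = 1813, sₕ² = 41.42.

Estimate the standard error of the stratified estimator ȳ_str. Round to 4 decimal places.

0.0950

Var(ȳ_str) = Σₕ Wₕ²(1 − fₕ)sₕ²/nₕ with Wₕ = Nₕ/N, N = 47392.
County 1: Wₕ = 0.21558491; term = 0.21558491²·(1 − 0.06870901)·57.1/702 = 0.0035206359.
County 4: Wₕ = 0.25027431; term = 0.25027431²·(1 − 0.23851277)·19.22/2829 = 3.2405266 × 10^-4.
County 2: Wₕ = 0.36548363; term = 0.36548363²·(1 − 0.11719878)·80.43/2030 = 0.0046721934.
County 5: Wₕ = 0.16865716; term = 0.16865716²·(1 − 0.22682347)·41.42/1813 = 5.0245886 × 10^-4.
Sum = 0.0090193408.
SE = √(0.0090193408) = 0.0950.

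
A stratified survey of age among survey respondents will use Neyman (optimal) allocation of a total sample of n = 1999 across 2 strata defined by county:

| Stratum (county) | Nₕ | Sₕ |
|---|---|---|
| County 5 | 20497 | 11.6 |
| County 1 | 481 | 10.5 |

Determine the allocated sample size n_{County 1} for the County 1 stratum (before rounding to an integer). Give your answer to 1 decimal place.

Neyman allocation: nₕ = n·NₕSₕ / Σⱼ NⱼSⱼ.
Σ NⱼSⱼ = 20497·11.6 + 481·10.5 = 242815.7.
n_{County 1} = 1999·481·10.5 / 242815.7 = 41.6.

41.6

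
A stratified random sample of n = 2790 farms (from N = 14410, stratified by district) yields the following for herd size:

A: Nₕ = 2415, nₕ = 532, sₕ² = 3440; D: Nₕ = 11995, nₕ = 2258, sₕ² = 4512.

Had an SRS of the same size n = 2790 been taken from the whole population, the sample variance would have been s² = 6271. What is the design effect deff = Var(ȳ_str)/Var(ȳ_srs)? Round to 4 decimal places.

Var(ȳ_str) = Σ Wₕ²(1−fₕ)sₕ²/nₕ with Wₕ = Nₕ/14410:
  A: (2415/14410)²·(1−532/2415)·3440/532 = 0.14160752
  D: (11995/14410)²·(1−2258/11995)·4512/2258 = 1.1239387
  → Var(ȳ_str) = 1.2655462.
Var(ȳ_srs) = (1 − 2790/14410)·6271/2790 = 1.8124864.
deff = 1.2655462 / 1.8124864 = 0.6982.

0.6982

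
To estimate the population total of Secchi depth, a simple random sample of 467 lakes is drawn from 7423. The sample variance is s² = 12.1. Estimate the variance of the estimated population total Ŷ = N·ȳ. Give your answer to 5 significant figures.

Var(Ŷ) = N²·Var(ȳ) = N²·(1 − n/N)·s²/n.
f = 467/7423 = 0.06291257; Var(ȳ) = 0.93708743·12.1/467 = 0.024279996.
Var(Ŷ) = 7423² · 0.024279996 = 1.3378503 × 10^6.

1.3379 × 10^6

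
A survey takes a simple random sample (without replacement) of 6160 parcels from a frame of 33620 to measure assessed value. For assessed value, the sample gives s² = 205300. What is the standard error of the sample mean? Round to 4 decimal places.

5.2174

Under SRS without replacement, Var(ȳ) = (1 − f)·s²/n with f = n/N = 6160/33620 = 0.18322427.
Var(ȳ) = (1 − 0.18322427)·205300/6160 = 0.81677573·33.327922 = 27.221438.
SE(ȳ) = √(27.221438) = 5.2174.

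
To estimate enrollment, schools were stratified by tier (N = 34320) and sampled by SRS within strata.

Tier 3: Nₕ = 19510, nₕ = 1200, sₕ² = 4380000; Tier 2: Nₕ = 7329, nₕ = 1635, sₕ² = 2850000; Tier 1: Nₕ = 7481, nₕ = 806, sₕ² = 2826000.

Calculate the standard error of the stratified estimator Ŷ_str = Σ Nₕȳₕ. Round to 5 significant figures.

Var(Ŷ_str) = Σₕ Nₕ²(1 − fₕ)sₕ²/nₕ.
Tier 3: 19510²·(1 − 1200/19510)·4380000/1200 = 1.3038826 × 10^12.
Tier 2: 7329²·(1 − 1635/7329)·2850000/1635 = 7.2742678 × 10^10.
Tier 1: 7481²·(1 − 806/7481)·2826000/806 = 1.7508464 × 10^11.
Sum = 1.5517099 × 10^12.
SE = √(1.5517099 × 10^12) = 1.2457 × 10^6.

1.2457 × 10^6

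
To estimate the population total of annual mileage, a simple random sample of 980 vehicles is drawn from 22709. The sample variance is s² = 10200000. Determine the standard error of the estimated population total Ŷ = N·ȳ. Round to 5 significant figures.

Var(Ŷ) = N²·Var(ȳ) = N²·(1 − n/N)·s²/n.
f = 980/22709 = 0.04315470; Var(ȳ) = 0.95684530·10200000/980 = 9959.0021.
Var(Ŷ) = 22709² · 9959.0021 = 5.1358442 × 10^12.
SE(Ŷ) = √(5.1358442 × 10^12) = 2.2662 × 10^6.

2.2662 × 10^6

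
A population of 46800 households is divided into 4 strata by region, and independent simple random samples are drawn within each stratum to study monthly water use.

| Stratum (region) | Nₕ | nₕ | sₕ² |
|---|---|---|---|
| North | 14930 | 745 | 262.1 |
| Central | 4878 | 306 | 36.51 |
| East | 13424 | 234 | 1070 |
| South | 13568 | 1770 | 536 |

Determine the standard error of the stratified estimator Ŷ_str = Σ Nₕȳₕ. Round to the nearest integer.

Var(Ŷ_str) = Σₕ Nₕ²(1 − fₕ)sₕ²/nₕ.
North: 14930²·(1 − 745/14930)·262.1/745 = 7.4507484 × 10^7.
Central: 4878²·(1 − 306/4878)·36.51/306 = 2.6609605 × 10^6.
East: 13424²·(1 − 234/13424)·1070/234 = 8.0964504 × 10^8.
South: 13568²·(1 − 1770/13568)·536/1770 = 4.8474769 × 10^7.
Sum = 9.3528825 × 10^8.
SE = √(9.3528825 × 10^8) = 30582.

30582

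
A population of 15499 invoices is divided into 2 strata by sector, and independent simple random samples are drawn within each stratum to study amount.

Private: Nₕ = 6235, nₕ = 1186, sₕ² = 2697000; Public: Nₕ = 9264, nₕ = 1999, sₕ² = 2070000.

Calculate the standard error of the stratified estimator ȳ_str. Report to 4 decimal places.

24.2515

Var(ȳ_str) = Σₕ Wₕ²(1 − fₕ)sₕ²/nₕ with Wₕ = Nₕ/N, N = 15499.
Private: Wₕ = 0.40228402; term = 0.40228402²·(1 − 0.19021652)·2697000/1186 = 298.00993.
Public: Wₕ = 0.59771598; term = 0.59771598²·(1 − 0.21578152)·2070000/1999 = 290.12447.
Sum = 588.1344.
SE = √(588.1344) = 24.2515.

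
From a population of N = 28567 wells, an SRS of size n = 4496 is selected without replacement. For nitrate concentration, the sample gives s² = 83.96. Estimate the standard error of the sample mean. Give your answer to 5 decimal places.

0.12544

Under SRS without replacement, Var(ȳ) = (1 − f)·s²/n with f = n/N = 4496/28567 = 0.15738439.
Var(ȳ) = (1 − 0.15738439)·83.96/4496 = 0.84261561·0.018674377 = 0.015735322.
SE(ȳ) = √(0.015735322) = 0.12544.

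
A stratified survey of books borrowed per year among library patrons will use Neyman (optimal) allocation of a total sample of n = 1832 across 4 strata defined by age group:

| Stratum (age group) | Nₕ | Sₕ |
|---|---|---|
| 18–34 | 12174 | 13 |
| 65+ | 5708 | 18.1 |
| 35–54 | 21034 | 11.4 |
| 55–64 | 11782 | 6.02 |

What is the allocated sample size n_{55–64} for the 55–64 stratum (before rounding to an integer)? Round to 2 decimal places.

227.05

Neyman allocation: nₕ = n·NₕSₕ / Σⱼ NⱼSⱼ.
Σ NⱼSⱼ = 12174·13 + 5708·18.1 + 21034·11.4 + 11782·6.02 = 572292.04.
n_{55–64} = 1832·11782·6.02 / 572292.04 = 227.05.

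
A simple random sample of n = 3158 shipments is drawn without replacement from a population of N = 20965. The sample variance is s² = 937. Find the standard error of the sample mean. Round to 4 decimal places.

Under SRS without replacement, Var(ȳ) = (1 − f)·s²/n with f = n/N = 3158/20965 = 0.15063201.
Var(ȳ) = (1 − 0.15063201)·937/3158 = 0.84936799·0.29670678 = 0.25201324.
SE(ȳ) = √(0.25201324) = 0.5020.

0.5020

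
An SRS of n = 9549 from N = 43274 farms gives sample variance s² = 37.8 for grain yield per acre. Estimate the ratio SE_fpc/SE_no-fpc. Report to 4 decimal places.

0.8828

f = n/N = 9549/43274 = 0.22066368.
SE_no-fpc = √(s²/n) = 0.062916847; SE_fpc = √((1−f)s²/n) = 0.05554301.
Ratio = √(1−f) = 0.88280027.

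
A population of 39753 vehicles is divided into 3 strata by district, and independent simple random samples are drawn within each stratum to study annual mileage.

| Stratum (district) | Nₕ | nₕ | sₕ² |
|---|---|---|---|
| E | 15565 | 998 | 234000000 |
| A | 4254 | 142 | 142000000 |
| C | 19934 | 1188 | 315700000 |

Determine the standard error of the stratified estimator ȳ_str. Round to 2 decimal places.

327.94

Var(ȳ_str) = Σₕ Wₕ²(1 − fₕ)sₕ²/nₕ with Wₕ = Nₕ/N, N = 39753.
E: Wₕ = 0.39154278; term = 0.39154278²·(1 − 0.06411821)·234000000/998 = 33640.678.
A: Wₕ = 0.10701079; term = 0.10701079²·(1 − 0.03338035)·142000000/142 = 11069.061.
C: Wₕ = 0.50144643; term = 0.50144643²·(1 − 0.05959667)·315700000/1188 = 62837.861.
Sum = 107547.6.
SE = √(107547.6) = 327.94.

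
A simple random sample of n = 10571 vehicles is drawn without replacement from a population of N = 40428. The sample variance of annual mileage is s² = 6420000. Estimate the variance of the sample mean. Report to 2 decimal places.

448.52

Under SRS without replacement, Var(ȳ) = (1 − f)·s²/n with f = n/N = 10571/40428 = 0.26147719.
Var(ȳ) = (1 − 0.26147719)·6420000/10571 = 0.73852281·607.32192 = 448.52109.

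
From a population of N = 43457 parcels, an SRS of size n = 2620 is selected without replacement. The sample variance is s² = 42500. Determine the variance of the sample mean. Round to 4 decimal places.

Under SRS without replacement, Var(ȳ) = (1 − f)·s²/n with f = n/N = 2620/43457 = 0.06028948.
Var(ȳ) = (1 − 0.06028948)·42500/2620 = 0.93971052·16.221374 = 15.243396.

15.2434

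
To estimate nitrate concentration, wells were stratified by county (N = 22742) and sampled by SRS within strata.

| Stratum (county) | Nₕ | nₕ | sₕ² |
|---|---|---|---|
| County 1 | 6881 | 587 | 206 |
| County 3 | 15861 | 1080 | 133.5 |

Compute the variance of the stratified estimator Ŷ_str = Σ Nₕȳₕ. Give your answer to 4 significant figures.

4.418 × 10^7

Var(Ŷ_str) = Σₕ Nₕ²(1 − fₕ)sₕ²/nₕ.
County 1: 6881²·(1 − 587/6881)·206/587 = 1.5198734 × 10^7.
County 3: 15861²·(1 − 1080/15861)·133.5/1080 = 2.8979567 × 10^7.
Sum = 4.4178301 × 10^7.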